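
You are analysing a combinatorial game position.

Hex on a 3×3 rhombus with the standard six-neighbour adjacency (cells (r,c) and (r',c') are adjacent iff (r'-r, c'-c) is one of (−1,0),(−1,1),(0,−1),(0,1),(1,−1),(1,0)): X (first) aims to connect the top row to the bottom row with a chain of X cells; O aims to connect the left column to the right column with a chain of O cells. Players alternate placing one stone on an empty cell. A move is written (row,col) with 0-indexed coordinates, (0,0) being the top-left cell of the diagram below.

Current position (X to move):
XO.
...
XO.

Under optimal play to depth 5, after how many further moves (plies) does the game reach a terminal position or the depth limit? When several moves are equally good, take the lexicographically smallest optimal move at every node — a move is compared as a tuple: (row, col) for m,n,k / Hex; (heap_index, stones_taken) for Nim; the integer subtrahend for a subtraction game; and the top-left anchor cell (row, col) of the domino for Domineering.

PV length from [XO./.../XO.]: 3 plies

[XO./.../XO.] X move#1: (0,2):+1/XOX/.../XO.*, (1,0):+1/XO./X../XO., (1,1):+1/XO./.X./XO., (1,2):+1/XO./..X/XO., (2,2):+1/XO./.../XOX
[XOX/.../XO.] O move#2: (1,0):-1/XOX/O../XO.*, (1,1):-1/XOX/.O./XO., (1,2):-1/XOX/..O/XO., (2,2):-1/XOX/.../XOO
[XOX/O../XO.] X move#3: (1,1):+1/XOX/OX./XO.*, (1,2):+1/XOX/O.X/XO., (2,2):+1/XOX/O../XOX
[XOX/OX./XO.] end (terminal -1, O#4); searched XO./.../XO. to 5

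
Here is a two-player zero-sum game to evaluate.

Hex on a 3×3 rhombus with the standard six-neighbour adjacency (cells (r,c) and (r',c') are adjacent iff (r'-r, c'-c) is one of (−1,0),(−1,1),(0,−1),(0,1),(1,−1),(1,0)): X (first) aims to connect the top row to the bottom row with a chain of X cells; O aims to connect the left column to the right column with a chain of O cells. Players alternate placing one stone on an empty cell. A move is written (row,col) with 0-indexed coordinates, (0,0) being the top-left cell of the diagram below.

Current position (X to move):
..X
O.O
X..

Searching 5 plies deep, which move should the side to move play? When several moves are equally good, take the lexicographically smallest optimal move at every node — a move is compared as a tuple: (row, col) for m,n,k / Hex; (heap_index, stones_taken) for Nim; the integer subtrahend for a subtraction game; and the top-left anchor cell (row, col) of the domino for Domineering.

p1 X@[..X/O.O/X..]: (0,0)[X.X/O.O/X..]-1 (0,1)[.XX/O.O/X..]-1 (1,1)[..X/OXO/X..]+1* (2,1)[..X/O.O/XX.]-1 (2,2)[..X/O.O/X.X]-1
p2 O@[..X/OXO/X..] terminal -1; root [..X/O.O/X..] d5

X's best at [..X/O.O/X..]: (1,1)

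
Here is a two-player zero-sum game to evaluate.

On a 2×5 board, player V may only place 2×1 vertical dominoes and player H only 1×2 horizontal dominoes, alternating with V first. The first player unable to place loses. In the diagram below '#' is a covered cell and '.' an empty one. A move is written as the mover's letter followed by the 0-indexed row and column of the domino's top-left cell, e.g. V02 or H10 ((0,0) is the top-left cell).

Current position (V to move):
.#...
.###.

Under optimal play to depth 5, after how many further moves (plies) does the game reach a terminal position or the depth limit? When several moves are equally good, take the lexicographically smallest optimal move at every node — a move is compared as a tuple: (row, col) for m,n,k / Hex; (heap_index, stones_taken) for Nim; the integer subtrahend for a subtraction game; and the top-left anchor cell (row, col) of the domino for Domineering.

PV length from [.#.../.###.]: 3 plies

ply 1, V at .#.../.###. | V00=-1→##.../####.; V04=+1→.#..#/.####*
ply 2, H at .#..#/.#### | H02=-1→.####/.####*
ply 3, V at .####/.#### | V00=+1→#####/#####*
ply 4: #####/##### is terminal -1 (H); from .#.../.###. depth 5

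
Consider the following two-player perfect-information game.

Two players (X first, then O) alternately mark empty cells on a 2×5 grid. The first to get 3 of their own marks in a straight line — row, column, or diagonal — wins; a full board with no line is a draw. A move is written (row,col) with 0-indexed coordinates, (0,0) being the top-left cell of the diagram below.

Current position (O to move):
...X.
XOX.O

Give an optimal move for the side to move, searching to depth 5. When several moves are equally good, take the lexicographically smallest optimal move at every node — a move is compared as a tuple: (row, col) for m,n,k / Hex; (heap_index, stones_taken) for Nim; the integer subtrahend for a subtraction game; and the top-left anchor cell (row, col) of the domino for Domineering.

p1 O@[...X./XOX.O]: (0,0)[O..X./XOX.O]-1 (0,1)[.O.X./XOX.O]+0* (0,2)[..OX./XOX.O]+0 (0,4)[...XO/XOX.O]+0 (1,3)[...X./XOXOO]-1
p2 X@[.O.X./XOX.O]: (0,0)[XO.X./XOX.O]+0* (0,2)[.OXX./XOX.O]+0 (0,4)[.O.XX/XOX.O]+0 (1,3)[.O.X./XOXXO]+0
p3 O@[XO.X./XOX.O]: (0,2)[XOOX./XOX.O]+0* (0,4)[XO.XO/XOX.O]+0 (1,3)[XO.X./XOXOO]+0
p4 X@[XOOX./XOX.O]: (0,4)[XOOXX/XOX.O]+0* (1,3)[XOOX./XOXXO]+0
p5 O@[XOOXX/XOX.O]: (1,3)[XOOXX/XOXOO]+0*
p6 X@[XOOXX/XOXOO] terminal +0; root [...X./XOX.O] d5

O's best at [...X./XOX.O]: (0,1)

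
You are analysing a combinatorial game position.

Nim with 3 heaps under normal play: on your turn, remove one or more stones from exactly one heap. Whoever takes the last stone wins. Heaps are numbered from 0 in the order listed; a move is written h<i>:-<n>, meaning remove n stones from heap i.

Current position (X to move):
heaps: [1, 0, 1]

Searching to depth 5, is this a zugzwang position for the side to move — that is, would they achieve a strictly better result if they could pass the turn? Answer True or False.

zugzwang((1,0,1), X) = True

p1 X@[(1,0,1)]: h0:-1[(0,0,1)]-1* h2:-1[(1,0,0)]-1
p2 O@[(0,0,1)]: h2:-1[(0,0,0)]+1*
p3 X@[(0,0,0)] terminal -1; root [(1,0,1)] d5
if X skipped the turn, O would face:
~ p1 O@[(1,0,1)]: h0:-1[(0,0,1)]-1* h2:-1[(1,0,0)]-1
~ p2 X@[(0,0,1)]: h2:-1[(0,0,0)]+1*
~ p3 O@[(0,0,0)] terminal -1; root [(1,0,1)] d5
compare (X): move=-1 vs pass=+1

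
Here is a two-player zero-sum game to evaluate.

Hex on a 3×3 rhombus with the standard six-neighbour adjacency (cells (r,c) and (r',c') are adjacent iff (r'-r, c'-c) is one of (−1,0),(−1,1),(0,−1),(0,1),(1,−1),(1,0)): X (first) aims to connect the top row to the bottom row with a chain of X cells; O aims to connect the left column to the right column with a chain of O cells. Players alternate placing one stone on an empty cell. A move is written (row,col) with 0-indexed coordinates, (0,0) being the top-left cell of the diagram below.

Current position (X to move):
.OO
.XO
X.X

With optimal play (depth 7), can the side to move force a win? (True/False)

X winning at [.OO/.XO/X.X]: False

p1 X@[.OO/.XO/X.X]: (0,0)[XOO/.XO/X.X]-1* (1,0)[.OO/XXO/X.X]-1 (2,1)[.OO/.XO/XXX]-1
p2 O@[XOO/.XO/X.X]: (1,0)[XOO/OXO/X.X]+1* (2,1)[XOO/.XO/XOX]-1
p3 X@[XOO/OXO/X.X] terminal -1; root [.OO/.XO/X.X] d7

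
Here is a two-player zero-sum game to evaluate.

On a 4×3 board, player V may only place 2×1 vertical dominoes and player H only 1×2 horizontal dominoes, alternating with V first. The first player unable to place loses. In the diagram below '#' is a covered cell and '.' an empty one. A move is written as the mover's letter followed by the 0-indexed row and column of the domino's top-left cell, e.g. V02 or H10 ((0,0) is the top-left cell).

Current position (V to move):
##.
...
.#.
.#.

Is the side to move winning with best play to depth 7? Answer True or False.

V winning at [##./.../.#./.#.]: True

p1 V@[##./.../.#./.#.]: V02[###/..#/.#./.#.]+1* V10[##./#../##./.#.]+1 V12[##./..#/.##/.#.]+1 V20[##./.../##./##.]+1 V22[##./.../.##/.##]+1
p2 H@[###/..#/.#./.#.]: H10[###/###/.#./.#.]-1*
p3 V@[###/###/.#./.#.]: V20[###/###/##./##.]+1* V22[###/###/.##/.##]+1
p4 H@[###/###/##./##.] terminal -1; root [##./.../.#./.#.] d7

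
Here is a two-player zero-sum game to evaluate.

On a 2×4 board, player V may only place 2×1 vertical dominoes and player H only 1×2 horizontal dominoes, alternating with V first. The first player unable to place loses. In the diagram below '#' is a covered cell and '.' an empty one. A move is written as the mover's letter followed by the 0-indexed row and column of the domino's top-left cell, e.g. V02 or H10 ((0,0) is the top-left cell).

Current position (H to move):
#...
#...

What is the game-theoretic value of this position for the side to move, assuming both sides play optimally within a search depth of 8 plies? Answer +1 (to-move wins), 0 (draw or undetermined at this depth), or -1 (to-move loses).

value(#.../#..., H) = +1

p1 H@[#.../#...]: H01[###./#...]+1* H02[#.##/#...]+1 H11[#.../###.]+1 H12[#.../#.##]+1
p2 V@[###./#...]: V03[####/#..#]-1*
p3 H@[####/#..#]: H11[####/####]+1*
p4 V@[####/####] terminal -1; root [#.../#...] d8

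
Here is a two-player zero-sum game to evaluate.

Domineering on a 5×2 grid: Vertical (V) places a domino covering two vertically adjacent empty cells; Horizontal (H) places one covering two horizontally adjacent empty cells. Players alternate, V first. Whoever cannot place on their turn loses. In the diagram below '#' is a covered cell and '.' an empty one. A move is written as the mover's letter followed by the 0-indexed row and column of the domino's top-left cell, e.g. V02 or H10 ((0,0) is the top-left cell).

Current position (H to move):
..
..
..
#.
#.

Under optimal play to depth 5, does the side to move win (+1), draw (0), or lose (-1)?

[../../../#./#.] H move#1: H00:-1/##/../../#./#., H10:+1/../##/../#./#.*, H20:-1/../../##/#./#.
[../##/../#./#.] V move#2: V21:-1/../##/.#/##/#.*, V31:-1/../##/../##/##
[../##/.#/##/#.] H move#3: H00:+1/##/##/.#/##/#.*
[##/##/.#/##/#.] end (terminal -1, V#4); searched ../../../#./#. to 5

value(../../../#./#., H) = +1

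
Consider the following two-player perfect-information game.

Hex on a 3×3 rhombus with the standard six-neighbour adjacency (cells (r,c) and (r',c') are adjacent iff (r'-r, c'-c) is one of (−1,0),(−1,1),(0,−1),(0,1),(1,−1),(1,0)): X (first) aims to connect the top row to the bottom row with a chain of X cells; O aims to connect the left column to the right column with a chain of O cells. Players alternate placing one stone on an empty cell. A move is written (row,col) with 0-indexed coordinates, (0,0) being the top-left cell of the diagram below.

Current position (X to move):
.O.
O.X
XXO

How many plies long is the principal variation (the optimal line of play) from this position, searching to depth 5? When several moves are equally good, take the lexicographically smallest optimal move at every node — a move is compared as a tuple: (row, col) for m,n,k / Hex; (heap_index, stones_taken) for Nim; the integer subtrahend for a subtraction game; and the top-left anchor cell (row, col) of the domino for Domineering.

p1 X@[.O./O.X/XXO]: (0,0)[XO./O.X/XXO]-1 (0,2)[.OX/O.X/XXO]+1* (1,1)[.O./OXX/XXO]-1
p2 O@[.OX/O.X/XXO] terminal -1; root [.O./O.X/XXO] d5

PV length from [.O./O.X/XXO]: 1 ply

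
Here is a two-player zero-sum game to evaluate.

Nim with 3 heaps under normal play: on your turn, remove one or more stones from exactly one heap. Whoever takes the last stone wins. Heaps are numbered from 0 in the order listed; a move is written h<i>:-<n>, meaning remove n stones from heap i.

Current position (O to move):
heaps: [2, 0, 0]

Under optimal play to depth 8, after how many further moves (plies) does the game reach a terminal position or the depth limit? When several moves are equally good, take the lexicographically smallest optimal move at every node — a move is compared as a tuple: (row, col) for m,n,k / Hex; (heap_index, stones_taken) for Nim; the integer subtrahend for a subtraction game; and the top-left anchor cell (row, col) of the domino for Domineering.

ply 1, O at (2,0,0) | h0:-1=-1→(1,0,0); h0:-2=+1→(0,0,0)*
ply 2: (0,0,0) is terminal -1 (X); from (2,0,0) depth 8

PV length from [(2,0,0)]: 1 ply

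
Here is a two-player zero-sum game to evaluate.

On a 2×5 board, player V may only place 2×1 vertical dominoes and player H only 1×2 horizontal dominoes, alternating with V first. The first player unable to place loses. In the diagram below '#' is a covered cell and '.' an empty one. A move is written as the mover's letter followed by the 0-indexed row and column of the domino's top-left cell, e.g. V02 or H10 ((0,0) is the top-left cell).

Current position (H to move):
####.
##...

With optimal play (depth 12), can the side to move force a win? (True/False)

[####./##...] H move#1: H12:-1/####./####., H13:+1/####./##.##*
[####./##.##] end (terminal -1, V#2); searched ####./##... to 12

H winning at [####./##...]: True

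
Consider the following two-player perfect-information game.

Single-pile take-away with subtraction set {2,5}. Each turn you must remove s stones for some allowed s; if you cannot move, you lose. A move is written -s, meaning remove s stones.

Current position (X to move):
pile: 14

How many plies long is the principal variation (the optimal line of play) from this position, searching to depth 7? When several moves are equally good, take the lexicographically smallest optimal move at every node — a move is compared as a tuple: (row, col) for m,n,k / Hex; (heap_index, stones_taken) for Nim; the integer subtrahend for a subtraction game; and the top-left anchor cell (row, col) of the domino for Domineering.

p1 X@[14]: -2[12]-1* -5[9]-1
p2 O@[12]: -2[10]-1 -5[7]+1*
p3 X@[7]: -2[5]-1* -5[2]-1
p4 O@[5]: -2[3]-1 -5[0]+1*
p5 X@[0] terminal -1; root [14] d7

PV length from [14]: 4 plies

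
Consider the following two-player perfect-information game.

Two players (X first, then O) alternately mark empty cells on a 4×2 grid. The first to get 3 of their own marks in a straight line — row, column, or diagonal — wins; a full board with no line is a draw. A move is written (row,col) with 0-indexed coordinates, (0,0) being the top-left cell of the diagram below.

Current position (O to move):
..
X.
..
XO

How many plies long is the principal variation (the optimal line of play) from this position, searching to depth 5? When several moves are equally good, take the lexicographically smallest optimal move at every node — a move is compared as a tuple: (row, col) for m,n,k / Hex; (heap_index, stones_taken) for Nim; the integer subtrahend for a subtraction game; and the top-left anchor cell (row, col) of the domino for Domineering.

PV length from [../X./../XO]: 5 plies

ply 1, O at ../X./../XO | (0,0)=-1→O./X./../XO; (0,1)=-1→.O/X./../XO; (1,1)=-1→../XO/../XO; (2,0)=+0→../X./O./XO*; (2,1)=-1→../X./.O/XO
ply 2, X at ../X./O./XO | (0,0)=+0→X./X./O./XO*; (0,1)=+0→.X/X./O./XO; (1,1)=+0→../XX/O./XO; (2,1)=+0→../X./OX/XO
ply 3, O at X./X./O./XO | (0,1)=+0→XO/X./O./XO*; (1,1)=+0→X./XO/O./XO; (2,1)=+0→X./X./OO/XO
ply 4, X at XO/X./O./XO | (1,1)=+0→XO/XX/O./XO*; (2,1)=+0→XO/X./OX/XO
ply 5, O at XO/XX/O./XO | (2,1)=+0→XO/XX/OO/XO*
ply 6: XO/XX/OO/XO is terminal +0 (X); from ../X./../XO depth 5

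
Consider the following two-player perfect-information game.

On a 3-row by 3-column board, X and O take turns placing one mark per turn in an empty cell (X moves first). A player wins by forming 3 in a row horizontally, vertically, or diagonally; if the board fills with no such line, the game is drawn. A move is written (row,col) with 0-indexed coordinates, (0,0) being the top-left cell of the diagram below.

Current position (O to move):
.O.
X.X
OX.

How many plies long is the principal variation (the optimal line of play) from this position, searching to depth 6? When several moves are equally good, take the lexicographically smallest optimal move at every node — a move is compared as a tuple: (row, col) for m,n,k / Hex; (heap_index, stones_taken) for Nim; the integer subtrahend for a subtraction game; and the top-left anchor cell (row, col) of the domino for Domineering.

ply 1, O at .O./X.X/OX. | (0,0)=-1→OO./X.X/OX.; (0,2)=-1→.OO/X.X/OX.; (1,1)=+0→.O./XOX/OX.*; (2,2)=-1→.O./X.X/OXO
ply 2, X at .O./XOX/OX. | (0,0)=-1→XO./XOX/OX.; (0,2)=+0→.OX/XOX/OX.*; (2,2)=-1→.O./XOX/OXX
ply 3, O at .OX/XOX/OX. | (0,0)=-1→OOX/XOX/OX.; (2,2)=+0→.OX/XOX/OXO*
ply 4, X at .OX/XOX/OXO | (0,0)=+0→XOX/XOX/OXO*
ply 5: XOX/XOX/OXO is terminal +0 (O); from .O./X.X/OX. depth 6

PV length from [.O./X.X/OX.]: 4 plies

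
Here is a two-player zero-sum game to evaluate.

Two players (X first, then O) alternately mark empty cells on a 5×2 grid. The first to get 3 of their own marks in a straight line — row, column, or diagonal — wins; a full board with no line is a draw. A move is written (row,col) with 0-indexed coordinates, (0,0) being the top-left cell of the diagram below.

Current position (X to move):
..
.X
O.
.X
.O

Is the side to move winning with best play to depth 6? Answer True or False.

ply 1, X at ../.X/O./.X/.O | (0,0)=+0→X./.X/O./.X/.O; (0,1)=+0→.X/.X/O./.X/.O; (1,0)=+0→../XX/O./.X/.O; (2,1)=+1→../.X/OX/.X/.O*; (3,0)=+0→../.X/O./XX/.O; (4,0)=+0→../.X/O./.X/XO
ply 2: ../.X/OX/.X/.O is terminal -1 (O); from ../.X/O./.X/.O depth 6

X winning at [../.X/O./.X/.O]: True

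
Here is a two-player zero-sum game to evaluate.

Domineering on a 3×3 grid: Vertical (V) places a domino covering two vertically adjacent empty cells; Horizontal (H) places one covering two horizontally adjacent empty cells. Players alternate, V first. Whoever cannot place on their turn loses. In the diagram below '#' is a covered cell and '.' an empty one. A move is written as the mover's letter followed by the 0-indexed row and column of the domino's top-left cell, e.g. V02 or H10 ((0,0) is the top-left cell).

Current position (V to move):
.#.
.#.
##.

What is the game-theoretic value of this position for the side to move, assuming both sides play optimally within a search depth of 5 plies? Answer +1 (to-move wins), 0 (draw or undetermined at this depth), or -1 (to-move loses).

ply 1, V at .#./.#./##. | V00=+1→##./##./##.*; V02=+1→.##/.##/##.; V12=+1→.#./.##/###
ply 2: ##./##./##. is terminal -1 (H); from .#./.#./##. depth 5

value(.#./.#./##., V) = +1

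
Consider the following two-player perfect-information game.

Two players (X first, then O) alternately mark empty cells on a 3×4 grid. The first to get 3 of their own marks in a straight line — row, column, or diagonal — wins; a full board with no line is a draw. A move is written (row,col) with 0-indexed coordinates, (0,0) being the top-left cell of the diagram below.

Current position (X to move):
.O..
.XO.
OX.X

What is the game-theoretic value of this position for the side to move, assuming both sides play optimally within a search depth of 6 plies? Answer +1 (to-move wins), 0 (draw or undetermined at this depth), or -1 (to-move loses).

ply 1, X at .O../.XO./OX.X | (0,0)=+0→XO../.XO./OX.X; (0,2)=+0→.OX./.XO./OX.X; (0,3)=+1→.O.X/.XO./OX.X*; (1,0)=+0→.O../XXO./OX.X; (1,3)=+1→.O../.XOX/OX.X; (2,2)=+1→.O../.XO./OXXX
ply 2, O at .O.X/.XO./OX.X | (0,0)=-1→OO.X/.XO./OX.X*; (0,2)=-1→.OOX/.XO./OX.X; (1,0)=-1→.O.X/OXO./OX.X; (1,3)=-1→.O.X/.XOO/OX.X; (2,2)=-1→.O.X/.XO./OXOX
ply 3, X at OO.X/.XO./OX.X | (0,2)=-1→OOXX/.XO./OX.X; (1,0)=-1→OO.X/XXO./OX.X; (1,3)=+1→OO.X/.XOX/OX.X*; (2,2)=+1→OO.X/.XO./OXXX
ply 4: OO.X/.XOX/OX.X is terminal -1 (O); from .O../.XO./OX.X depth 6

value(.O../.XO./OX.X, X) = +1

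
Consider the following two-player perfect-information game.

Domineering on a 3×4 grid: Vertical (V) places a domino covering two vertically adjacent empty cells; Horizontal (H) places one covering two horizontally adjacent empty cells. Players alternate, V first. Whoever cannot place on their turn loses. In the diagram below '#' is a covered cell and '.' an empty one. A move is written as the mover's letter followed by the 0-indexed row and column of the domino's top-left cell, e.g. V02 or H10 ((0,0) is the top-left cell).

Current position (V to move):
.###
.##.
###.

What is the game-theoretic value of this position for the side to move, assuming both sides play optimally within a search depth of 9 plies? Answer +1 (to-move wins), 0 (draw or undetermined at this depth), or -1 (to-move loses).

[.###/.##./###.] V move#1: V00:+1/####/###./###.*, V13:+1/.###/.###/####
[####/###./###.] end (terminal -1, H#2); searched .###/.##./###. to 9

value(.###/.##./###., V) = +1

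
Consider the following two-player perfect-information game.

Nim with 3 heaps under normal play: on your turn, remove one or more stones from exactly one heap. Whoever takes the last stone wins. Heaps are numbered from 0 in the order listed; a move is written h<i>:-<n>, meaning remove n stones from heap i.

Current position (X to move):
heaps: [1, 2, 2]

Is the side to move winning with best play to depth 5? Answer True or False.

p1 X@[(1,2,2)]: h0:-1[(0,2,2)]+1* h1:-1[(1,1,2)]-1 h1:-2[(1,0,2)]-1 h2:-1[(1,2,1)]-1 h2:-2[(1,2,0)]-1
p2 O@[(0,2,2)]: h1:-1[(0,1,2)]-1* h1:-2[(0,0,2)]-1 h2:-1[(0,2,1)]-1 h2:-2[(0,2,0)]-1
p3 X@[(0,1,2)]: h1:-1[(0,0,2)]-1 h2:-1[(0,1,1)]+1* h2:-2[(0,1,0)]-1
p4 O@[(0,1,1)]: h1:-1[(0,0,1)]-1* h2:-1[(0,1,0)]-1
p5 X@[(0,0,1)]: h2:-1[(0,0,0)]+1*
p6 O@[(0,0,0)] terminal -1; root [(1,2,2)] d5

X winning at [(1,2,2)]: True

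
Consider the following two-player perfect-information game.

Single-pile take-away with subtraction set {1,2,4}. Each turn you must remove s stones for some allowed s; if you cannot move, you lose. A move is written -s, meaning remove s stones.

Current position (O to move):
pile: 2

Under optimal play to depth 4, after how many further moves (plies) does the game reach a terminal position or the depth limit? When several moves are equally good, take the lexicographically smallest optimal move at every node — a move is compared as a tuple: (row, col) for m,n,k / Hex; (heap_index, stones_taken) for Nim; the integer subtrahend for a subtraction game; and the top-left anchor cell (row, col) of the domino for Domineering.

PV length from [2]: 1 ply

p1 O@[2]: -1[1]-1 -2[0]+1*
p2 X@[0] terminal -1; root [2] d4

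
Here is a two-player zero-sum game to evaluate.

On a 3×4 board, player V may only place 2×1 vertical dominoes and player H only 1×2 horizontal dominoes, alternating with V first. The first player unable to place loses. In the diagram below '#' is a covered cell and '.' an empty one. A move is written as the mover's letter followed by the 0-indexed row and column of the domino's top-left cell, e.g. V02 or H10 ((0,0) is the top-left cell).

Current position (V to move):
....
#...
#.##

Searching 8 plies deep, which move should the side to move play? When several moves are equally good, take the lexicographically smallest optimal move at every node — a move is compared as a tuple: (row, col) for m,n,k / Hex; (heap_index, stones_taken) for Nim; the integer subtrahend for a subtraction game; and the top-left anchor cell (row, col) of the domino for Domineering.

[..../#.../#.##] V move#1: V01:-1/.#../##../#.##, V02:+1/..#./#.#./#.##*, V03:-1/...#/#..#/#.##, V11:-1/..../##../####
[..#./#.#./#.##] H move#2: H00:-1/###./#.#./#.##*
[###./#.#./#.##] V move#3: V03:+1/####/#.##/#.##*, V11:+1/###./###./####
[####/#.##/#.##] end (terminal -1, H#4); searched ..../#.../#.## to 8

V's best at [..../#.../#.##]: V02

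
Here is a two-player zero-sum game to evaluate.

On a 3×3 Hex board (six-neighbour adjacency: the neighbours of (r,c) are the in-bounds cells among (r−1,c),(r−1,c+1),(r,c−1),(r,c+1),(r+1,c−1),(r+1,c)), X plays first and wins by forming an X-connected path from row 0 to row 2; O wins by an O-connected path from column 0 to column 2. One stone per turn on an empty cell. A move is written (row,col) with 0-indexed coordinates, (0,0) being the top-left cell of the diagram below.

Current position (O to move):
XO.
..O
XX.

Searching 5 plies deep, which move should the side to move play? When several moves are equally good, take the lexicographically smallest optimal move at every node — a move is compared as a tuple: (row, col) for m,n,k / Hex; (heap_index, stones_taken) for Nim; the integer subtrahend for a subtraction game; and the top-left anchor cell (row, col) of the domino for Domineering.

ply 1, O at XO./..O/XX. | (0,2)=-1→XOO/..O/XX.; (1,0)=+1→XO./O.O/XX.*; (1,1)=-1→XO./.OO/XX.; (2,2)=-1→XO./..O/XXO
ply 2, X at XO./O.O/XX. | (0,2)=-1→XOX/O.O/XX.*; (1,1)=-1→XO./OXO/XX.; (2,2)=-1→XO./O.O/XXX
ply 3, O at XOX/O.O/XX. | (1,1)=+1→XOX/OOO/XX.*; (2,2)=-1→XOX/O.O/XXO
ply 4: XOX/OOO/XX. is terminal -1 (X); from XO./..O/XX. depth 5

O's best at [XO./..O/XX.]: (1,0)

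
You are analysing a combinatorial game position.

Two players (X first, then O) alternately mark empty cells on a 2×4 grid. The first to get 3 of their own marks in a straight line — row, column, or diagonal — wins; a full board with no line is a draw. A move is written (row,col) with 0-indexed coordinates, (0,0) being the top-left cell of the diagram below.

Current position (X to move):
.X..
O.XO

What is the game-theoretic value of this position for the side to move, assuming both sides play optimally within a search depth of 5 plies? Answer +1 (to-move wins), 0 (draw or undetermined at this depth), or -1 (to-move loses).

value(.X../O.XO, X) = +1

[.X../O.XO] X move#1: (0,0):+0/XX../O.XO, (0,2):+1/.XX./O.XO*, (0,3):+0/.X.X/O.XO, (1,1):+0/.X../OXXO
[.XX./O.XO] O move#2: (0,0):-1/OXX./O.XO*, (0,3):-1/.XXO/O.XO, (1,1):-1/.XX./OOXO
[OXX./O.XO] X move#3: (0,3):+1/OXXX/O.XO*, (1,1):+0/OXX./OXXO
[OXXX/O.XO] end (terminal -1, O#4); searched .X../O.XO to 5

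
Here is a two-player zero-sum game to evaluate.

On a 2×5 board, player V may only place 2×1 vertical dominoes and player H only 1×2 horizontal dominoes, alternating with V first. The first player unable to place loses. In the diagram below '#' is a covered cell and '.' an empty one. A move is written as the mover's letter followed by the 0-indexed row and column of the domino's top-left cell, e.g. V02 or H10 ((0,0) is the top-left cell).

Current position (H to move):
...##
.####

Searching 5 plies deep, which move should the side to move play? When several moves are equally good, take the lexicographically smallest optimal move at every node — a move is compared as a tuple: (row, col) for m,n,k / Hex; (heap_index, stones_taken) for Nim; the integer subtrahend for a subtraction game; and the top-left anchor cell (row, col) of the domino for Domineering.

p1 H@[...##/.####]: H00[##.##/.####]+1* H01[.####/.####]-1
p2 V@[##.##/.####] terminal -1; root [...##/.####] d5

H's best at [...##/.####]: H00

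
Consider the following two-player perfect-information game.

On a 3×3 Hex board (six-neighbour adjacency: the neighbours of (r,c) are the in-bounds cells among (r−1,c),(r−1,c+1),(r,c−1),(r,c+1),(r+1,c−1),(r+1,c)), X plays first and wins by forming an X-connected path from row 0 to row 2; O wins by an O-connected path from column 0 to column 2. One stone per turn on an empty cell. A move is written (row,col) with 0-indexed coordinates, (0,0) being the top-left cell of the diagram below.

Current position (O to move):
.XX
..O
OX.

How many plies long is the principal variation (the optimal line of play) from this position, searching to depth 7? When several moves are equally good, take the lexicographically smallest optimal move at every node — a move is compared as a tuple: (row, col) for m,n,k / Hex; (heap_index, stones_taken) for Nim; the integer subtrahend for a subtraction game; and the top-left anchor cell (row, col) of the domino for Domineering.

PV length from [.XX/..O/OX.]: 1 ply

[.XX/..O/OX.] O move#1: (0,0):-1/OXX/..O/OX., (1,0):-1/.XX/O.O/OX., (1,1):+1/.XX/.OO/OX.*, (2,2):-1/.XX/..O/OXO
[.XX/.OO/OX.] end (terminal -1, X#2); searched .XX/..O/OX. to 7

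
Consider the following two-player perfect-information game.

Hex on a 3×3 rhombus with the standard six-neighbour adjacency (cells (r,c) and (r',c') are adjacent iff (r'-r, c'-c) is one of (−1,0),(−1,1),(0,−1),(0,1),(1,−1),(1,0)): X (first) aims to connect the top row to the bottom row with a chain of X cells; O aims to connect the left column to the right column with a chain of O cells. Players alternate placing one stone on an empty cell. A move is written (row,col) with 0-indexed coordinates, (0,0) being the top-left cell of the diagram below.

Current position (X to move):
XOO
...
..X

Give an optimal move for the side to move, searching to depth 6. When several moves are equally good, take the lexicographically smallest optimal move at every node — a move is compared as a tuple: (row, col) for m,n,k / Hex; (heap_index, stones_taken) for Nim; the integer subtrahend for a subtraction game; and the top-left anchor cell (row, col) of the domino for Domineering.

X's best at [XOO/.../..X]: (1,0)

ply 1, X at XOO/.../..X | (1,0)=+1→XOO/X../..X*; (1,1)=-1→XOO/.X./..X; (1,2)=-1→XOO/..X/..X; (2,0)=-1→XOO/.../X.X; (2,1)=-1→XOO/.../.XX
ply 2, O at XOO/X../..X | (1,1)=-1→XOO/XO./..X*; (1,2)=-1→XOO/X.O/..X; (2,0)=-1→XOO/X../O.X; (2,1)=-1→XOO/X../.OX
ply 3, X at XOO/XO./..X | (1,2)=-1→XOO/XOX/..X; (2,0)=+1→XOO/XO./X.X*; (2,1)=-1→XOO/XO./.XX
ply 4: XOO/XO./X.X is terminal -1 (O); from XOO/.../..X depth 6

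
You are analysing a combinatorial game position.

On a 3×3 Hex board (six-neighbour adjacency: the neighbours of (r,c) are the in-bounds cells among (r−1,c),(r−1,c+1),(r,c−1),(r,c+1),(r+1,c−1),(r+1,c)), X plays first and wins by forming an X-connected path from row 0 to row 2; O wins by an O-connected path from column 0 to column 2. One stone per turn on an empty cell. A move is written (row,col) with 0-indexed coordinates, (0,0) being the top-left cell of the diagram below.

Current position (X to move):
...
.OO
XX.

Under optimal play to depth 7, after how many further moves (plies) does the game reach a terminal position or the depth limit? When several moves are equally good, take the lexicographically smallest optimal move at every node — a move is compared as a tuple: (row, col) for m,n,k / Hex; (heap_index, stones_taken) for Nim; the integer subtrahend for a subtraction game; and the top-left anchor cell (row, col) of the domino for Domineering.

PV length from [.../.OO/XX.]: 3 plies

ply 1, X at .../.OO/XX. | (0,0)=-1→X../.OO/XX.; (0,1)=-1→.X./.OO/XX.; (0,2)=-1→..X/.OO/XX.; (1,0)=+1→.../XOO/XX.*; (2,2)=-1→.../.OO/XXX
ply 2, O at .../XOO/XX. | (0,0)=-1→O../XOO/XX.*; (0,1)=-1→.O./XOO/XX.; (0,2)=-1→..O/XOO/XX.; (2,2)=-1→.../XOO/XXO
ply 3, X at O../XOO/XX. | (0,1)=+1→OX./XOO/XX.*; (0,2)=-1→O.X/XOO/XX.; (2,2)=-1→O../XOO/XXX
ply 4: OX./XOO/XX. is terminal -1 (O); from .../.OO/XX. depth 7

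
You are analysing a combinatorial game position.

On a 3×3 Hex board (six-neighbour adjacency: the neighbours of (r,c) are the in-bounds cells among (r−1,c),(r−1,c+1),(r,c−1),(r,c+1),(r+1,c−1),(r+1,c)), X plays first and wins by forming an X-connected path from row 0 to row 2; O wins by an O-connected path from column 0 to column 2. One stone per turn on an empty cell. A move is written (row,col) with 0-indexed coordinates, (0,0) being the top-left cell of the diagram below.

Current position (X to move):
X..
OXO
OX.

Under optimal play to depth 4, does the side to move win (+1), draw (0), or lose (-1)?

value(X../OXO/OX., X) = +1

[X../OXO/OX.] X move#1: (0,1):+1/XX./OXO/OX.*, (0,2):+1/X.X/OXO/OX., (2,2):+1/X../OXO/OXX
[XX./OXO/OX.] end (terminal -1, O#2); searched X../OXO/OX. to 4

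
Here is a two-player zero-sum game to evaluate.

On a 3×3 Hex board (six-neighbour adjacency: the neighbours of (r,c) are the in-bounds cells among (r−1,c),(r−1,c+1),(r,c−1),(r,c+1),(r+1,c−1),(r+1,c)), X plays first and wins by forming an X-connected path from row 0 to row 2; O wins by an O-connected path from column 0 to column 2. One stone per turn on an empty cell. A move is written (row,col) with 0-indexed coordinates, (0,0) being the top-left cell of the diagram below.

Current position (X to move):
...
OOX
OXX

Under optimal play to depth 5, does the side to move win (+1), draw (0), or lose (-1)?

ply 1, X at .../OOX/OXX | (0,0)=-1→X../OOX/OXX; (0,1)=-1→.X./OOX/OXX; (0,2)=+1→..X/OOX/OXX*
ply 2: ..X/OOX/OXX is terminal -1 (O); from .../OOX/OXX depth 5

value(.../OOX/OXX, X) = +1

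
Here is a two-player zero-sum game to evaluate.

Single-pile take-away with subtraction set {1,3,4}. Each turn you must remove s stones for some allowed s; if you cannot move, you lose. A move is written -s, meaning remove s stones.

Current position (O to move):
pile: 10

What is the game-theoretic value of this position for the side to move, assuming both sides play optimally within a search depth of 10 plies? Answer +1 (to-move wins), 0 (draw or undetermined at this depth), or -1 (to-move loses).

value(10, O) = +1

ply 1, O at 10 | -1=+1→9*; -3=+1→7; -4=-1→6
ply 2, X at 9 | -1=-1→8*; -3=-1→6; -4=-1→5
ply 3, O at 8 | -1=+1→7*; -3=-1→5; -4=-1→4
ply 4, X at 7 | -1=-1→6*; -3=-1→4; -4=-1→3
ply 5, O at 6 | -1=-1→5; -3=-1→3; -4=+1→2*
ply 6, X at 2 | -1=-1→1*
ply 7, O at 1 | -1=+1→0*
ply 8: 0 is terminal -1 (X); from 10 depth 10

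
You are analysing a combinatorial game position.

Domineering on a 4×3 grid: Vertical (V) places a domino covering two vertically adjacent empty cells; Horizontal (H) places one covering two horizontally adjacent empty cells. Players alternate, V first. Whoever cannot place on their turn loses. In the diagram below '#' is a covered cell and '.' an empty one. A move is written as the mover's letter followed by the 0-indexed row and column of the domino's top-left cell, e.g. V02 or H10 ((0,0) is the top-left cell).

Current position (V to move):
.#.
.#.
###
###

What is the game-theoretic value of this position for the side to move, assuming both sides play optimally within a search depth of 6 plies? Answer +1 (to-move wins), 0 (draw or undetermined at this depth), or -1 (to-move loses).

ply 1, V at .#./.#./###/### | V00=+1→##./##./###/###*; V02=+1→.##/.##/###/###
ply 2: ##./##./###/### is terminal -1 (H); from .#./.#./###/### depth 6

value(.#./.#./###/###, V) = +1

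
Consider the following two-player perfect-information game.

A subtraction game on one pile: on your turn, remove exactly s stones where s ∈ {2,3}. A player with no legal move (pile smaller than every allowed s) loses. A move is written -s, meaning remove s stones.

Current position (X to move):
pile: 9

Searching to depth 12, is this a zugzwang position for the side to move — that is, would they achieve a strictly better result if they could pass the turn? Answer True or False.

[9] X move#1: -2:-1/7, -3:+1/6*
[6] O move#2: -2:-1/4*, -3:-1/3
[4] X move#3: -2:-1/2, -3:+1/1*
[1] end (terminal -1, O#4); searched 9 to 12
if X skipped the turn, O would face:
~ [9] O move#1: -2:-1/7, -3:+1/6*
~ [6] X move#2: -2:-1/4*, -3:-1/3
~ [4] O move#3: -2:-1/2, -3:+1/1*
~ [1] end (terminal -1, X#4); searched 9 to 12
compare (X): move=+1 vs pass=-1

zugzwang(9, X) = False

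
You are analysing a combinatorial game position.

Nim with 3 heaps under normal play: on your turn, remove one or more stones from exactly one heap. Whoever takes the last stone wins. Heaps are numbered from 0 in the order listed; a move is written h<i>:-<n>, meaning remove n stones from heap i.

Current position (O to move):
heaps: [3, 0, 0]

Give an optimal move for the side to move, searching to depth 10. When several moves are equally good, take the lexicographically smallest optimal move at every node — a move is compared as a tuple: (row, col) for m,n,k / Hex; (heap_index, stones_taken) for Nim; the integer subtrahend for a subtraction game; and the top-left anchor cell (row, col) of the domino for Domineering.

O's best at [(3,0,0)]: h0:-3

ply 1, O at (3,0,0) | h0:-1=-1→(2,0,0); h0:-2=-1→(1,0,0); h0:-3=+1→(0,0,0)*
ply 2: (0,0,0) is terminal -1 (X); from (3,0,0) depth 10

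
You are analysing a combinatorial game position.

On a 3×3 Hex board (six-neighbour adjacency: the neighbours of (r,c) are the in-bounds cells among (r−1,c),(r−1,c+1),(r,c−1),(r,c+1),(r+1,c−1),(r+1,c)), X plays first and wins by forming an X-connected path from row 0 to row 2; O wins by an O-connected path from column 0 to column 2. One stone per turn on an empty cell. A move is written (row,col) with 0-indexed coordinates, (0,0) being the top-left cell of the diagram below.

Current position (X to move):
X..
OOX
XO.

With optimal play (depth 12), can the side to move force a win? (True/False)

X winning at [X../OOX/XO.]: False

p1 X@[X../OOX/XO.]: (0,1)[XX./OOX/XO.]-1* (0,2)[X.X/OOX/XO.]-1 (2,2)[X../OOX/XOX]-1
p2 O@[XX./OOX/XO.]: (0,2)[XXO/OOX/XO.]+1* (2,2)[XX./OOX/XOO]+1
p3 X@[XXO/OOX/XO.] terminal -1; root [X../OOX/XO.] d12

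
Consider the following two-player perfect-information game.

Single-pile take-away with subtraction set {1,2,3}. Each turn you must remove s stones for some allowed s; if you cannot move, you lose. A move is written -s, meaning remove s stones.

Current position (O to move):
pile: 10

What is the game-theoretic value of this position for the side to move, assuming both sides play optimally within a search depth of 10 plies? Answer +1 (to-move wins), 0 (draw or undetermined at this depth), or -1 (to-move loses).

value(10, O) = +1

[10] O move#1: -1:-1/9, -2:+1/8*, -3:-1/7
[8] X move#2: -1:-1/7*, -2:-1/6, -3:-1/5
[7] O move#3: -1:-1/6, -2:-1/5, -3:+1/4*
[4] X move#4: -1:-1/3*, -2:-1/2, -3:-1/1
[3] O move#5: -1:-1/2, -2:-1/1, -3:+1/0*
[0] end (terminal -1, X#6); searched 10 to 10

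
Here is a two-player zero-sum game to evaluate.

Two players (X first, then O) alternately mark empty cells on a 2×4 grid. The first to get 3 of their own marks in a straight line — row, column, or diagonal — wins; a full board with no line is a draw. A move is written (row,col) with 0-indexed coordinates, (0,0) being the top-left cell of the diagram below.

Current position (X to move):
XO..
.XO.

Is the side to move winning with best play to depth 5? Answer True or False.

X winning at [XO../.XO.]: False

ply 1, X at XO../.XO. | (0,2)=+0→XOX./.XO.*; (0,3)=+0→XO.X/.XO.; (1,0)=+0→XO../XXO.; (1,3)=+0→XO../.XOX
ply 2, O at XOX./.XO. | (0,3)=+0→XOXO/.XO.*; (1,0)=+0→XOX./OXO.; (1,3)=+0→XOX./.XOO
ply 3, X at XOXO/.XO. | (1,0)=+0→XOXO/XXO.*; (1,3)=+0→XOXO/.XOX
ply 4, O at XOXO/XXO. | (1,3)=+0→XOXO/XXOO*
ply 5: XOXO/XXOO is terminal +0 (X); from XO../.XO. depth 5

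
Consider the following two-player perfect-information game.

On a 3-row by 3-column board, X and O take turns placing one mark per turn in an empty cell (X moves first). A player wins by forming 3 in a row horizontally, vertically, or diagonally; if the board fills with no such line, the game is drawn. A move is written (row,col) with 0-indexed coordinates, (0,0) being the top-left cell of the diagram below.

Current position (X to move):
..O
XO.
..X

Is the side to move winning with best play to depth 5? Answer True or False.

X winning at [..O/XO./..X]: True

[..O/XO./..X] X move#1: (0,0):-1/X.O/XO./..X, (0,1):-1/.XO/XO./..X, (1,2):-1/..O/XOX/..X, (2,0):+1/..O/XO./X.X*, (2,1):-1/..O/XO./.XX
[..O/XO./X.X] O move#2: (0,0):-1/O.O/XO./X.X*, (0,1):-1/.OO/XO./X.X, (1,2):-1/..O/XOO/X.X, (2,1):-1/..O/XO./XOX
[O.O/XO./X.X] X move#3: (0,1):+0/OXO/XO./X.X, (1,2):-1/O.O/XOX/X.X, (2,1):+1/O.O/XO./XXX*
[O.O/XO./XXX] end (terminal -1, O#4); searched ..O/XO./..X to 5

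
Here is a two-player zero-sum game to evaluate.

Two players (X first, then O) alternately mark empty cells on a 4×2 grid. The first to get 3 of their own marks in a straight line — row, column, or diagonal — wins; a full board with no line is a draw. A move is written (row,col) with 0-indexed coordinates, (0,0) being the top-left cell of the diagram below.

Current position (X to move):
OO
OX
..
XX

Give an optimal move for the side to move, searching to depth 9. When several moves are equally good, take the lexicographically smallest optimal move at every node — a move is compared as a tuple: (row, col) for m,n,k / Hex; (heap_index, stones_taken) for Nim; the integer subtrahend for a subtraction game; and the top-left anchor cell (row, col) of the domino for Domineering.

X's best at [OO/OX/../XX]: (2,1)

[OO/OX/../XX] X move#1: (2,0):+0/OO/OX/X./XX, (2,1):+1/OO/OX/.X/XX*
[OO/OX/.X/XX] end (terminal -1, O#2); searched OO/OX/../XX to 9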